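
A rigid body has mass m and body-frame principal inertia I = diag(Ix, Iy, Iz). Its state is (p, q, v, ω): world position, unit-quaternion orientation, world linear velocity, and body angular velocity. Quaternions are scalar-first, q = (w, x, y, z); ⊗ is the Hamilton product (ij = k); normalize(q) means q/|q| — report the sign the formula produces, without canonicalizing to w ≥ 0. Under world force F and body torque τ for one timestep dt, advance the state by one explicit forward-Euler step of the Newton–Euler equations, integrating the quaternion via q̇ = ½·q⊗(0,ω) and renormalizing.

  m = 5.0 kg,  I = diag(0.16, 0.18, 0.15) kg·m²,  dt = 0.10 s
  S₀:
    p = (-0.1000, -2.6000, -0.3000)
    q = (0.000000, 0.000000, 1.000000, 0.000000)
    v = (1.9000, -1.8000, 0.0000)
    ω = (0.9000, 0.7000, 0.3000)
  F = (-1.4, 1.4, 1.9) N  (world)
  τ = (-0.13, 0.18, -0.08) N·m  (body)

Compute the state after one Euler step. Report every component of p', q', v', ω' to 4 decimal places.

new position p' = (0.0900, -2.7800, -0.3000)
new velocity v' = (1.8720, -1.7720, 0.0380)
gyro term ω×Iω = (-0.0063, 0.0027, 0.0126)
(τ − ω×Iω)/I = (-0.7731, 0.9850, -0.6173)
ω + α·dt = (0.8227, 0.7985, 0.2383)
2q̇ = q⊗(0,ω) = (-0.7000000, 0.3000000, 0.0000000, -0.9000000)
q' = normalize(q + ½dt·q⊗(0,ω)) = (-0.0349, 0.0150, 0.9983, -0.0449)

p' = (0.0900, -2.7800, -0.3000)
q' = (-0.0349, 0.0150, 0.9983, -0.0449)
v' = (1.8720, -1.7720, 0.0380)
ω' = (0.8227, 0.7985, 0.2383)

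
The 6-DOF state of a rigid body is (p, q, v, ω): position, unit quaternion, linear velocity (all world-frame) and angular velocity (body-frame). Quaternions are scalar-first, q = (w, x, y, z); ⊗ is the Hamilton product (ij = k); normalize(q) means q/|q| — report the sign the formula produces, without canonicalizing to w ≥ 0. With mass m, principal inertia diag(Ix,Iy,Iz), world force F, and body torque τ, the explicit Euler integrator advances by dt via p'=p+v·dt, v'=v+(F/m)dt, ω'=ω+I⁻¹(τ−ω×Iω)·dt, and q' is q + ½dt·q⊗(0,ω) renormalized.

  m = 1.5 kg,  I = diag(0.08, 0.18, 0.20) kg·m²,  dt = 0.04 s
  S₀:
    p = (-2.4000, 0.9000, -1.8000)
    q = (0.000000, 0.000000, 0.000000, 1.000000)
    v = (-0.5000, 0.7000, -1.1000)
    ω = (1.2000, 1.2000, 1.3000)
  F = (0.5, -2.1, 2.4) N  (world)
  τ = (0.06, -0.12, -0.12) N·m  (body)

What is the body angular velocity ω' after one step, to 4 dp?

gyro term ω×Iω = (0.0312, -0.1872, 0.1440)
(τ − ω×Iω)/I = (0.3600, 0.3733, -1.3200)
ω' = ω + α·dt = (1.2144, 1.2149, 1.2472)

ω' = (1.2144, 1.2149, 1.2472)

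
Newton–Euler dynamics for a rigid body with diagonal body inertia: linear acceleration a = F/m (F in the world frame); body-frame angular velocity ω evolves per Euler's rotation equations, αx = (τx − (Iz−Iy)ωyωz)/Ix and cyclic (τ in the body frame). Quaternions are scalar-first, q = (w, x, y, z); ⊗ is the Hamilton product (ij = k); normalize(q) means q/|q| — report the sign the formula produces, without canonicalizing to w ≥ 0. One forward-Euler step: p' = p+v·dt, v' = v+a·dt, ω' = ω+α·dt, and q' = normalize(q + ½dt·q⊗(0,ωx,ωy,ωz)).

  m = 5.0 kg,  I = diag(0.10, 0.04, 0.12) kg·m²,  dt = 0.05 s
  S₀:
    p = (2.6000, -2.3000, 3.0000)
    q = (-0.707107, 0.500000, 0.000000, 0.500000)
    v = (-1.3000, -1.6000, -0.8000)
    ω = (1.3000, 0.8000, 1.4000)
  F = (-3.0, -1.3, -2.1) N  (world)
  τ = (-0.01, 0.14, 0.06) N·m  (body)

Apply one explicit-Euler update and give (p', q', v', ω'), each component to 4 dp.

a = (-0.6000, -0.2600, -0.4200)
p + v·dt = (2.5350, -2.3800, 2.9600)
new velocity v' = (-1.3300, -1.6130, -0.8210)
precession coupling ω×(Iω) = (0.0896, -0.0364, -0.0624)
angular accel α = (-0.9960, 4.4100, 1.0200)
new body rate ω' = (1.2502, 1.0205, 1.4510)
2q̇ = q⊗(0,ω) = (-1.3500000, -1.3192391, -0.6156856, -0.5899498)
q + ½dt·q⊗(0,ω), renormalized = (-0.7399, 0.4664, -0.0154, 0.4846)

p' = (2.5350, -2.3800, 2.9600)
q' = (-0.7399, 0.4664, -0.0154, 0.4846)
v' = (-1.3300, -1.6130, -0.8210)
ω' = (1.2502, 1.0205, 1.4510)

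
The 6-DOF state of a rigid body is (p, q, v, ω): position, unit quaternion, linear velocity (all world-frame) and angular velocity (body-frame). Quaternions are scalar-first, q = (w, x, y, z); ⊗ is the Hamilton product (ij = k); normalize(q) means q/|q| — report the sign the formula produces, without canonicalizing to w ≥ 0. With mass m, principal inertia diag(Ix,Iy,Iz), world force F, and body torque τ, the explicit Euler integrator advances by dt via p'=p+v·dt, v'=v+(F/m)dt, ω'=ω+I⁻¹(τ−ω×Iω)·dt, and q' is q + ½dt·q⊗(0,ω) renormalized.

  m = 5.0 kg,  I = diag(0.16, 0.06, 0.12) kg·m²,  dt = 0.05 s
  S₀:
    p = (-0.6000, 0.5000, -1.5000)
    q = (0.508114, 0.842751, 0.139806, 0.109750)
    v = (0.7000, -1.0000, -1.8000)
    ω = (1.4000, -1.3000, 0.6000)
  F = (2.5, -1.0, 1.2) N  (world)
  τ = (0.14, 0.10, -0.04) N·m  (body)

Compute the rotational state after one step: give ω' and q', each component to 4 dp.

ω' = (1.4584, -1.2447, 0.5075)
q' = (0.4809, 0.8651, 0.1143, 0.0850)

ω×(Iω) gyroscopic = (-0.0468, 0.0336, 0.1820)
(τ − ω×Iω)/I = (1.1675, 1.1067, -1.8500)
ω + α·dt = (1.4584, -1.2447, 0.5075)
q⊗(0,ω) = (-1.0639536, 0.9379182, -1.0125488, -0.9864363)
updated quaternion q' = (0.4809, 0.8651, 0.1143, 0.0850)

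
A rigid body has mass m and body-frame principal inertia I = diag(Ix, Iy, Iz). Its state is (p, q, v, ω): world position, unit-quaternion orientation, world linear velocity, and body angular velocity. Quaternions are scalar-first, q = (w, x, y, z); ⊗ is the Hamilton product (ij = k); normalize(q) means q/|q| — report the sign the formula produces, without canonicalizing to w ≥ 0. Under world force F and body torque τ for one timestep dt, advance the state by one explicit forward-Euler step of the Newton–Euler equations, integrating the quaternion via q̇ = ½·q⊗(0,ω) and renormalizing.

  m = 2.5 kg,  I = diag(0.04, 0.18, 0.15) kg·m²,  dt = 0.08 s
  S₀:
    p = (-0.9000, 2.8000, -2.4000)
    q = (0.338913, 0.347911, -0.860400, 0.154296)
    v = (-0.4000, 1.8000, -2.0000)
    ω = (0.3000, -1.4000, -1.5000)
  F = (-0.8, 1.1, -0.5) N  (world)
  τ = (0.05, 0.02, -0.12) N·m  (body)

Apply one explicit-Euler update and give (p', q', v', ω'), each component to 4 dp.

p' = (-0.9320, 2.9440, -2.5600)
q' = (0.2948, 0.4108, -0.8537, 0.1244)
v' = (-0.4256, 1.8352, -2.0160)
ω' = (0.5260, -1.4131, -1.5326)

p + v·dt = (-0.9320, 2.9440, -2.5600)
new velocity v' = (-0.4256, 1.8352, -2.0160)
gyro term ω×Iω = (-0.0630, 0.0495, -0.0588)
angular accel α = (2.8250, -0.1639, -0.4080)
ω' = ω + α·dt = (0.5260, -1.4131, -1.5326)
2q̇ = q⊗(0,ω) = (-1.0774893, 1.6082883, 0.0936771, -0.7373249)
q + ½dt·q⊗(0,ω), renormalized = (0.2948, 0.4108, -0.8537, 0.1244)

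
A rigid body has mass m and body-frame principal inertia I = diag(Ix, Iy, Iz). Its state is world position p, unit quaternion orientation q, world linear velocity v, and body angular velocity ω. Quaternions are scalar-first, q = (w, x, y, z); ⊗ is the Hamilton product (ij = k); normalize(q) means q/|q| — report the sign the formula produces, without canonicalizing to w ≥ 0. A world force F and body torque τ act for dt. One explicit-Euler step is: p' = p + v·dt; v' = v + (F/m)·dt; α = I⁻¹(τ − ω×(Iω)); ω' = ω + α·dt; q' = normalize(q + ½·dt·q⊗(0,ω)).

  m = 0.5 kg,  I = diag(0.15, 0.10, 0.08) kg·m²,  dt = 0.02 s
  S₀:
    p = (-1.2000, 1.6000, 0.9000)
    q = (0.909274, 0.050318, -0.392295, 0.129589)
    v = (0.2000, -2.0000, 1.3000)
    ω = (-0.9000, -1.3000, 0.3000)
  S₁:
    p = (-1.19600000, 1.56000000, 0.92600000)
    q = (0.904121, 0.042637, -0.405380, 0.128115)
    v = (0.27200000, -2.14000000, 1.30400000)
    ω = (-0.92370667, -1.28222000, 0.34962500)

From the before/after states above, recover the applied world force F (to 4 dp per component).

velocity change Δv = (0.07200000, -0.14000000, 0.00400000)
F = m·Δv/dt = (1.8000, -3.5000, 0.1000)

F = (1.8000, -3.5000, 0.1000)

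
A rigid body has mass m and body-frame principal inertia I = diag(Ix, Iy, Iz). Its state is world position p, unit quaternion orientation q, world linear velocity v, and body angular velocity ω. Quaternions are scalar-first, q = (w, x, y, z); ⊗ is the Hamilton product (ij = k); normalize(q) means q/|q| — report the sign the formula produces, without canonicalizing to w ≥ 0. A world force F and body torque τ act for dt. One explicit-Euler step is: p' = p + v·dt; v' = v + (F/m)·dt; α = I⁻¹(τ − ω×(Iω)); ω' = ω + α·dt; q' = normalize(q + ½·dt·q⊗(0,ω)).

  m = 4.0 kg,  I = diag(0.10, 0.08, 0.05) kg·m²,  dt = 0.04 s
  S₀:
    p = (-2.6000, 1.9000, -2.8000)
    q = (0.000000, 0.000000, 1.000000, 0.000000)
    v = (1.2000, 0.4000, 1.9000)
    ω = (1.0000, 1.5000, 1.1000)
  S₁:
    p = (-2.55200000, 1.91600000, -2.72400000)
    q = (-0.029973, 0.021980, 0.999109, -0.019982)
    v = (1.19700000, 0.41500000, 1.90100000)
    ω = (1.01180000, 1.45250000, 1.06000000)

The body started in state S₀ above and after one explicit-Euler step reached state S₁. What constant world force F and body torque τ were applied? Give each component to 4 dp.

v₁ − v₀ = (-0.00300000, 0.01500000, 0.00100000)
applied force F = (-0.3000, 1.5000, 0.1000)
rate change Δω = (0.01180000, -0.04750000, -0.04000000)
precession coupling = (-0.0495, 0.0550, -0.0300)
applied torque τ = (-0.0200, -0.0400, -0.0800)

F = (-0.3000, 1.5000, 0.1000)
τ = (-0.0200, -0.0400, -0.0800)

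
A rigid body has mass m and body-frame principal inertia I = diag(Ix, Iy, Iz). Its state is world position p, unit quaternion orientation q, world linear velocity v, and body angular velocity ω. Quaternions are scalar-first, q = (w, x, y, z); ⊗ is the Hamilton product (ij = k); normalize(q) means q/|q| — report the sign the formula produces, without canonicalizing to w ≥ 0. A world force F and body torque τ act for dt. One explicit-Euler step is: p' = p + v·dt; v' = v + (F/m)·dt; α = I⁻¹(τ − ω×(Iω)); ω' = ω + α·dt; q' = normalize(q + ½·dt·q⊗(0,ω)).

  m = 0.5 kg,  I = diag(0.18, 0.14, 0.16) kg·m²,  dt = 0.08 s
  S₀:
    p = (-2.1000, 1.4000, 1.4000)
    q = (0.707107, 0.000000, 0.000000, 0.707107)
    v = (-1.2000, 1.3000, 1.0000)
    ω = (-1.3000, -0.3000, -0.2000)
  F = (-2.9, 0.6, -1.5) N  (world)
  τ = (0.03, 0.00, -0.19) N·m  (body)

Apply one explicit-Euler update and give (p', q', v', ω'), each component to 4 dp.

ω×(Iω) gyroscopic = (0.0012, 0.0052, -0.0156)
α = I⁻¹(τ − ω×Iω) = (0.1600, -0.0371, -1.0900)
new body rate ω' = (-1.2872, -0.3030, -0.2872)
2q̇ = q⊗(0,ω) = (0.1414214, -0.7071070, -1.1313712, -0.1414214)
updated quaternion q' = (0.7117, -0.0282, -0.0452, 0.7004)
a = F/m = (-5.8000, 1.2000, -3.0000)
p + v·dt = (-2.1960, 1.5040, 1.4800)
v' = v + a·dt = (-1.6640, 1.3960, 0.7600)

p' = (-2.1960, 1.5040, 1.4800)
q' = (0.7117, -0.0282, -0.0452, 0.7004)
v' = (-1.6640, 1.3960, 0.7600)
ω' = (-1.2872, -0.3030, -0.2872)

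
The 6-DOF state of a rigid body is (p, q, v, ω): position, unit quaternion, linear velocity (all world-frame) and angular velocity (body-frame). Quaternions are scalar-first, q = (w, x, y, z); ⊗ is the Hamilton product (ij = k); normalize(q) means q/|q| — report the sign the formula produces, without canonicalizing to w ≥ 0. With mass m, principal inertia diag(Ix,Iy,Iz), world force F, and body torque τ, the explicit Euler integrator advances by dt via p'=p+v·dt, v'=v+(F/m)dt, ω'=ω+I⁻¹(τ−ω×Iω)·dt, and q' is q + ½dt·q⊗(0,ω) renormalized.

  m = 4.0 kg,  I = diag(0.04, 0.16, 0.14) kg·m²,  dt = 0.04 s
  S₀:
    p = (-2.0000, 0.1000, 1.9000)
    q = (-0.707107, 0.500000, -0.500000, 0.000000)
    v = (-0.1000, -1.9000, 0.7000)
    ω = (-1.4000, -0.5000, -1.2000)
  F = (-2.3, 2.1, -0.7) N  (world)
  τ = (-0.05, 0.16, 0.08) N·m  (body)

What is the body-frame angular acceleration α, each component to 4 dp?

precession coupling ω×(Iω) = (-0.0120, -0.1680, 0.0840)
angular accel α = (-0.9500, 2.0500, -0.0286)

α = (-0.9500, 2.0500, -0.0286)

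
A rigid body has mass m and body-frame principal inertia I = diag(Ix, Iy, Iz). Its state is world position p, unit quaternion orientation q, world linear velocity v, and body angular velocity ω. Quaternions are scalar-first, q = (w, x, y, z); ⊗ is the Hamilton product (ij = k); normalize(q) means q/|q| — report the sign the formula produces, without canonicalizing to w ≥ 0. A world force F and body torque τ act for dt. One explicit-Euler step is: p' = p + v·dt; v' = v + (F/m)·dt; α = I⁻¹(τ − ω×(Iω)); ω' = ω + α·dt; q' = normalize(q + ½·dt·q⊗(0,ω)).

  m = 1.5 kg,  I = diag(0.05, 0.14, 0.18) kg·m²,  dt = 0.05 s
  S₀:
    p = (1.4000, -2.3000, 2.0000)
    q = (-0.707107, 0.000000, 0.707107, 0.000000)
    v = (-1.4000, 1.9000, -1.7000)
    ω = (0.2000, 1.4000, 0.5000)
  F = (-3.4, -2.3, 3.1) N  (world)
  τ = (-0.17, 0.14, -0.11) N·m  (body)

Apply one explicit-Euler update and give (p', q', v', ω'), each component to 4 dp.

linear accel F/m = (-2.2667, -1.5333, 2.0667)
p + v·dt = (1.3300, -2.2050, 1.9150)
v + (F/m)dt = (-1.5133, 1.8233, -1.5967)
angular accel α = (-3.9600, 1.0929, -0.7511)
ω' = ω + α·dt = (0.0020, 1.4546, 0.4624)
q⊗(0,ω) = (-0.9899498, 0.2121321, -0.9899498, -0.4949749)
q + ½dt·q⊗(0,ω), renormalized = (-0.7313, 0.0053, 0.6819, -0.0124)

p' = (1.3300, -2.2050, 1.9150)
q' = (-0.7313, 0.0053, 0.6819, -0.0124)
v' = (-1.5133, 1.8233, -1.5967)
ω' = (0.0020, 1.4546, 0.4624)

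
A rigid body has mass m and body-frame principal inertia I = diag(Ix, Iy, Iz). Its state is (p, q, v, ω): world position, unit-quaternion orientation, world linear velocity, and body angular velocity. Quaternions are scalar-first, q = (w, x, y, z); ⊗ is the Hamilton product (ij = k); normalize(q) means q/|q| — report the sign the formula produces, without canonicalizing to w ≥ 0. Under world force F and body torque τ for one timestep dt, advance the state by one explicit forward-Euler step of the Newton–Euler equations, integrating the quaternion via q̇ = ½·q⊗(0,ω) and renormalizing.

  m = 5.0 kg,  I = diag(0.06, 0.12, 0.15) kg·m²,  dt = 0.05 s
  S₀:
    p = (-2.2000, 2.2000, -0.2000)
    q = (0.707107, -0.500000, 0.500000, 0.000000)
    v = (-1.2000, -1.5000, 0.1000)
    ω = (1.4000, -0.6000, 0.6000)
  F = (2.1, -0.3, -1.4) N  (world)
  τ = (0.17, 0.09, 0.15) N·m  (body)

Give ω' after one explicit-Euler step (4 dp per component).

precession coupling ω×(Iω) = (-0.0108, -0.0756, -0.0504)
(τ − ω×Iω)/I = (3.0133, 1.3800, 1.3360)
ω + α·dt = (1.5507, -0.5310, 0.6668)

ω' = (1.5507, -0.5310, 0.6668)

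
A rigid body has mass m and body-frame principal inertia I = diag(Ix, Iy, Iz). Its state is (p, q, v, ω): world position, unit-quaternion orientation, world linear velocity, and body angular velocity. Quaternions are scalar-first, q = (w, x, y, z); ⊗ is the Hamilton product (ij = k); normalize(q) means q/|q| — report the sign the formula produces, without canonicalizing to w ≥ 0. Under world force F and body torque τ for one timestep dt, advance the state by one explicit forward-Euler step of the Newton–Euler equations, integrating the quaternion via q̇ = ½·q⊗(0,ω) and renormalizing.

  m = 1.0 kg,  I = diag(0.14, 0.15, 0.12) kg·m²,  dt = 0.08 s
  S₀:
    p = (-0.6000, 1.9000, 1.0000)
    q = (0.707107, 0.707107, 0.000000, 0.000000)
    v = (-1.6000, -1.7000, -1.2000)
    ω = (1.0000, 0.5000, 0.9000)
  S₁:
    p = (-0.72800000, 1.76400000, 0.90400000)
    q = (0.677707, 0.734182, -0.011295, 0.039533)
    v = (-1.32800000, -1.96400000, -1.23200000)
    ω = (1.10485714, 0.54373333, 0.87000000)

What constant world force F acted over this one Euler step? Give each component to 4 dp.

Δv = v₁−v₀ = (0.27200000, -0.26400000, -0.03200000)
applied force F = (3.4000, -3.3000, -0.4000)

F = (3.4000, -3.3000, -0.4000)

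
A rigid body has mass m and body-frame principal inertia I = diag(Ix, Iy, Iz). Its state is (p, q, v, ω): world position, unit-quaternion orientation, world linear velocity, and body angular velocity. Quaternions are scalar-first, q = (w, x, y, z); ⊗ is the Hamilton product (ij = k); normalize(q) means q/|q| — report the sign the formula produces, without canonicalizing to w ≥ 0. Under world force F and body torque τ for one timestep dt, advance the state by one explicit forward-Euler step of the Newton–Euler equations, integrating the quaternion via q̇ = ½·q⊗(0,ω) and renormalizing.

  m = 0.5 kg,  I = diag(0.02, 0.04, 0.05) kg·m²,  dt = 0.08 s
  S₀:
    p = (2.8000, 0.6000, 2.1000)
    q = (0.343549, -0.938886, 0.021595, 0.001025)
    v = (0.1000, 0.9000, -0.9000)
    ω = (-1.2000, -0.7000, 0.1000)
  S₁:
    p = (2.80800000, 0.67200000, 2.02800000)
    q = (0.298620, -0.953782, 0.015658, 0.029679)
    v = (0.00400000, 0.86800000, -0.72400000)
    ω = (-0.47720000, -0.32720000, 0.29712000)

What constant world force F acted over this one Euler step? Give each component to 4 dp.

v₁ − v₀ = (-0.09600000, -0.03200000, 0.17600000)
applied force F = (-0.6000, -0.2000, 1.1000)

F = (-0.6000, -0.2000, 1.1000)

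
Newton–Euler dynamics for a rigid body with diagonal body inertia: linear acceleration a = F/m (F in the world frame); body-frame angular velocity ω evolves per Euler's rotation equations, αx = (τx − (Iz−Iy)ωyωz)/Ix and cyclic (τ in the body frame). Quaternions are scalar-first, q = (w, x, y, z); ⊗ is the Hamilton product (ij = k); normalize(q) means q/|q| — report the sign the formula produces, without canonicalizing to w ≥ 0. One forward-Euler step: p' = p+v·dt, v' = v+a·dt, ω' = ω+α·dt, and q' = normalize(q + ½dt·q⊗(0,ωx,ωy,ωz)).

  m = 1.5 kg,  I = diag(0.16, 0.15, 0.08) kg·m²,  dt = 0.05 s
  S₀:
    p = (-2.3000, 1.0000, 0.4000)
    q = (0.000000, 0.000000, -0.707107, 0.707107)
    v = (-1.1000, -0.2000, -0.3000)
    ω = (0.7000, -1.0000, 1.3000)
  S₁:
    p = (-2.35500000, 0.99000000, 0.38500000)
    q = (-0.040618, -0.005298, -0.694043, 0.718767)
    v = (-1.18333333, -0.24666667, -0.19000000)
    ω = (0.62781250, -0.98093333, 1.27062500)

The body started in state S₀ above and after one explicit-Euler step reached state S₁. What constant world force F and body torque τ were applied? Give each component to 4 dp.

F = (-2.5000, -1.4000, 3.3000)
τ = (-0.1400, 0.1300, -0.0400)

velocity change Δv = (-0.08333333, -0.04666667, 0.11000000)
applied force F = (-2.5000, -1.4000, 3.3000)
ω₁ − ω₀ = (-0.07218750, 0.01906667, -0.02937500)
ω₀×(Iω₀) = (0.0910, 0.0728, 0.0070)
I·α + gyro = (-0.1400, 0.1300, -0.0400)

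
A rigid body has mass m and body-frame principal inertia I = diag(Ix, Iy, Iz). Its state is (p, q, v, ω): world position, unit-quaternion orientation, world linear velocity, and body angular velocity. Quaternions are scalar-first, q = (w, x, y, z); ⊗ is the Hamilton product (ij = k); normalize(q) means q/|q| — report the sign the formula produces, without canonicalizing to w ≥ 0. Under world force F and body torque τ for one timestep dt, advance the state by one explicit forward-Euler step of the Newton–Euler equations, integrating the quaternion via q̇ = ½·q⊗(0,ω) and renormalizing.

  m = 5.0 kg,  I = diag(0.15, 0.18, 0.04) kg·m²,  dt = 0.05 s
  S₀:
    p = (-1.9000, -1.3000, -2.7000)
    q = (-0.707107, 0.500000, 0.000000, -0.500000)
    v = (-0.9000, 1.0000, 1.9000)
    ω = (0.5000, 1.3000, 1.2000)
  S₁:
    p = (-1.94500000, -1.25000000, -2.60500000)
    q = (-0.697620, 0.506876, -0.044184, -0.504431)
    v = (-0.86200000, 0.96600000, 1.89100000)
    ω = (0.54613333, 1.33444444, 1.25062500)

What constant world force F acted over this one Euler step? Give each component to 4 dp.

F = (3.8000, -3.4000, -0.9000)

v₁ − v₀ = (0.03800000, -0.03400000, -0.00900000)
applied force F = (3.8000, -3.4000, -0.9000)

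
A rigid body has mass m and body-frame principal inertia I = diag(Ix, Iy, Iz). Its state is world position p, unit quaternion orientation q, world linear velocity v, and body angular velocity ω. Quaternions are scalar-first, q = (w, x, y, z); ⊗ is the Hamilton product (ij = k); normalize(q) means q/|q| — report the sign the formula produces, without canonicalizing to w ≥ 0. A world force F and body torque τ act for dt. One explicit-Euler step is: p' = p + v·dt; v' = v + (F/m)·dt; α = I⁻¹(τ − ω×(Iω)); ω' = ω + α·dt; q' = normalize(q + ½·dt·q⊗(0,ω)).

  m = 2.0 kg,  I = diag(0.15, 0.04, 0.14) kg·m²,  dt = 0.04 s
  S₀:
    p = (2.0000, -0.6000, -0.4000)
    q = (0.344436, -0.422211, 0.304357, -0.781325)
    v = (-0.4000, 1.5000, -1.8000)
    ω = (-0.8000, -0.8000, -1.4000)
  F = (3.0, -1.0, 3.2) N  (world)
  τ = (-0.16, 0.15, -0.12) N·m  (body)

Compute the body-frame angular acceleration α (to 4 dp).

ω×(Iω) gyroscopic = (0.1120, 0.0112, -0.0704)
(τ − ω×Iω)/I = (-1.8133, 3.4700, -0.3543)

α = (-1.8133, 3.4700, -0.3543)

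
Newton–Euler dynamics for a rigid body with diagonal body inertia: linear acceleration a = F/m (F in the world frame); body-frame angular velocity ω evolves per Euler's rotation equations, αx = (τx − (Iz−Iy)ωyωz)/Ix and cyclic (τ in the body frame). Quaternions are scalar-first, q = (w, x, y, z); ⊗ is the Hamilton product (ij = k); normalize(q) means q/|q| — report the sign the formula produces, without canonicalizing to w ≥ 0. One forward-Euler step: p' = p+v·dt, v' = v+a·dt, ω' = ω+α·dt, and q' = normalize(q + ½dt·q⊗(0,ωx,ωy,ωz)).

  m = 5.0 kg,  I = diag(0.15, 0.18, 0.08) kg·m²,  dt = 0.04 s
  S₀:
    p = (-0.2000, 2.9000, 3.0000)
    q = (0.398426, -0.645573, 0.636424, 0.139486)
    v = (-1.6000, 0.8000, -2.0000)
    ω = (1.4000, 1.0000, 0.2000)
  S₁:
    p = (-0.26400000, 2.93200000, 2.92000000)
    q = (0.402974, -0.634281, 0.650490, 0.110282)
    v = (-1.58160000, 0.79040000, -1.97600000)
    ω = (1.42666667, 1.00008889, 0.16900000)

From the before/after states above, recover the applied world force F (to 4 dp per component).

Δv = v₁−v₀ = (0.01840000, -0.00960000, 0.02400000)
F = m·Δv/dt = (2.3000, -1.2000, 3.0000)

F = (2.3000, -1.2000, 3.0000)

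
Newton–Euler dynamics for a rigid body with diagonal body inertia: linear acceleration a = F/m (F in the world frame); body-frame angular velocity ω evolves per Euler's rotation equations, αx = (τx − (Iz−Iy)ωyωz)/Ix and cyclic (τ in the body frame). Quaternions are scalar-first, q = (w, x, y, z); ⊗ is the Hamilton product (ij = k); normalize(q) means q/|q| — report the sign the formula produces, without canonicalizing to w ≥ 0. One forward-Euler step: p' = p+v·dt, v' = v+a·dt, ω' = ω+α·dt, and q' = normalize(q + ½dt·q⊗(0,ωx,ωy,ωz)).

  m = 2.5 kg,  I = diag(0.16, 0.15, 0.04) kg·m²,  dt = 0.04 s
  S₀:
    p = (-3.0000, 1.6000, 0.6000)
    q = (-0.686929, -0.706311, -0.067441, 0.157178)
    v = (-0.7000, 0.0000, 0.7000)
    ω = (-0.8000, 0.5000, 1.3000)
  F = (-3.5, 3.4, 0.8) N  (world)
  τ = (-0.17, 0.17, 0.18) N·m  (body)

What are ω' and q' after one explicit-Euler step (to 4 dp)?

precession coupling ω×(Iω) = (-0.0715, -0.1248, 0.0040)
angular accel α = (-0.6156, 1.9653, 4.4000)
new body rate ω' = (-0.8246, 0.5786, 1.4760)
2q̇ = q⊗(0,ω) = (-0.7356597, 0.3832809, 0.4489974, -1.3001160)
updated quaternion q' = (-0.7013, -0.6983, -0.0584, 0.1311)

ω' = (-0.8246, 0.5786, 1.4760)
q' = (-0.7013, -0.6983, -0.0584, 0.1311)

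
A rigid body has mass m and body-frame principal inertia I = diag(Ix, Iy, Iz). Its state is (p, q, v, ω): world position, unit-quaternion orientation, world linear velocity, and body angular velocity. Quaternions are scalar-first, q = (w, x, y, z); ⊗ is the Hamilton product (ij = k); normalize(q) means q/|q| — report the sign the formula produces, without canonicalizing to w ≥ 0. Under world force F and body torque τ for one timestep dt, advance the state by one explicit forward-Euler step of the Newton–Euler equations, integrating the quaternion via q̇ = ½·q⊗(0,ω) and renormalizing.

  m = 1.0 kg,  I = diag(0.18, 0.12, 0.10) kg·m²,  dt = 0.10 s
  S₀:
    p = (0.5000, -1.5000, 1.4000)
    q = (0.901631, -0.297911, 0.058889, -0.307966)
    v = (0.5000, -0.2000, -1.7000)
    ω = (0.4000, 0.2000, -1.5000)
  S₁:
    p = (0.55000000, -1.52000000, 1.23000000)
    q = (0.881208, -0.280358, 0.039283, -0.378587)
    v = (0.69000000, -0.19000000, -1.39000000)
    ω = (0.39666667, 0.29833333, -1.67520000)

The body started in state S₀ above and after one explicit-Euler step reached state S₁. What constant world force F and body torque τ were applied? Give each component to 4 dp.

F = (1.9000, 0.1000, 3.1000)
τ = (0.0000, 0.0700, -0.1800)

velocity change Δv = (0.19000000, 0.01000000, 0.31000000)
m·(v₁−v₀)/dt = (1.9000, 0.1000, 3.1000)
ω₁ − ω₀ = (-0.00333333, 0.09833333, -0.17520000)
I·α + gyro = (0.0000, 0.0700, -0.1800)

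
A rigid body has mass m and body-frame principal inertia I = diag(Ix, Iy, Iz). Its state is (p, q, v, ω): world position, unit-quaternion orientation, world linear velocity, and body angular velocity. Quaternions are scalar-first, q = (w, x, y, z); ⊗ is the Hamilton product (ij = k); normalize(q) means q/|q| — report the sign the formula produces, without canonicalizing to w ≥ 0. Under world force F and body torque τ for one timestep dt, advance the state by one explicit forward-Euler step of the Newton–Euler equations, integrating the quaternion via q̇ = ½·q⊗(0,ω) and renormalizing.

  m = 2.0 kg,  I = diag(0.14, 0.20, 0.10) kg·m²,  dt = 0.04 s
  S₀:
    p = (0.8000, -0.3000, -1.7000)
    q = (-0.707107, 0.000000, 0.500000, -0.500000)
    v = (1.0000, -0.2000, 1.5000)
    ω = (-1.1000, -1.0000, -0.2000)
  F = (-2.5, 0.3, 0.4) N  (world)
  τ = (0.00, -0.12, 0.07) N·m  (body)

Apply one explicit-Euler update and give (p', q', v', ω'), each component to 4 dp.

p' = (0.8400, -0.3080, -1.6400)
q' = (-0.6988, 0.0036, 0.5249, -0.4860)
v' = (0.9500, -0.1940, 1.5080)
ω' = (-1.0943, -1.0258, -0.1984)

precession coupling ω×(Iω) = (-0.0200, 0.0088, 0.0660)
α = I⁻¹(τ − ω×Iω) = (0.1429, -0.6440, 0.0400)
ω + α·dt = (-1.0943, -1.0258, -0.1984)
2q̇ = q⊗(0,ω) = (0.4000000, 0.1778177, 1.2571070, 0.6914214)
q' = normalize(q + ½dt·q⊗(0,ω)) = (-0.6988, 0.0036, 0.5249, -0.4860)
a = F/m = (-1.2500, 0.1500, 0.2000)
p + v·dt = (0.8400, -0.3080, -1.6400)
v + (F/m)dt = (0.9500, -0.1940, 1.5080)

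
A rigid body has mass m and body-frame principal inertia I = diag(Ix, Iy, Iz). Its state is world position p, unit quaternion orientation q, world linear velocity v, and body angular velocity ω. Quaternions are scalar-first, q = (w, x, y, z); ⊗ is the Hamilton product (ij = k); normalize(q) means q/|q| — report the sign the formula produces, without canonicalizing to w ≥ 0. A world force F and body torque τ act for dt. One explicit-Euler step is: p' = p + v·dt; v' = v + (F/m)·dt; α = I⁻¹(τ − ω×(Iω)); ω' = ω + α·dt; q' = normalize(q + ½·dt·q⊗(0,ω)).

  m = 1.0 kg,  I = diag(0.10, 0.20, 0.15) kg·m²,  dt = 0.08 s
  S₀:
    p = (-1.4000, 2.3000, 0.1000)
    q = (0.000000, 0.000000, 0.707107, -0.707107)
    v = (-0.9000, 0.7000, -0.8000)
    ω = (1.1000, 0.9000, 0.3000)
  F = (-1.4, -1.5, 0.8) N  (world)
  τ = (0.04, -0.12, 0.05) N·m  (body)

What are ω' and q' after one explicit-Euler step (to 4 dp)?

ω' = (1.1428, 0.8586, 0.2739)
q' = (-0.0169, 0.0339, 0.6749, -0.7370)

α = I⁻¹(τ − ω×Iω) = (0.5350, -0.5175, -0.3267)
ω + α·dt = (1.1428, 0.8586, 0.2739)
q⊗(0,ω) = (-0.4242642, 0.8485284, -0.7778177, -0.7778177)
q + ½dt·q⊗(0,ω), renormalized = (-0.0169, 0.0339, 0.6749, -0.7370)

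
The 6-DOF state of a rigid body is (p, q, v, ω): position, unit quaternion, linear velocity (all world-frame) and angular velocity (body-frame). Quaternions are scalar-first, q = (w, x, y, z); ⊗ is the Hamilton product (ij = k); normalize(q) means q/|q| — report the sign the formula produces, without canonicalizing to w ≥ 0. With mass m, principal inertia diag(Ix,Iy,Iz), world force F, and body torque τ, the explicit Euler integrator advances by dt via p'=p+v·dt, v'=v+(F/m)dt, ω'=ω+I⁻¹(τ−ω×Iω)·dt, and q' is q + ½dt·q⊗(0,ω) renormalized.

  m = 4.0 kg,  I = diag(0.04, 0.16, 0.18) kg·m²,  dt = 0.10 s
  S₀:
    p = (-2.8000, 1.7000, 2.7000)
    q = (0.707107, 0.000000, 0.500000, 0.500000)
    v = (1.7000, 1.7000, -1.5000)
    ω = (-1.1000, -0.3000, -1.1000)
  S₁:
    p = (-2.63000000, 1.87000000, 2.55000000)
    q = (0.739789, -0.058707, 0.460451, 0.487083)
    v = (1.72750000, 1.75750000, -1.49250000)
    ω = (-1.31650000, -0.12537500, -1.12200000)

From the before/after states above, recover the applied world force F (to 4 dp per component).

Δv = v₁−v₀ = (0.02750000, 0.05750000, 0.00750000)
applied force F = (1.1000, 2.3000, 0.3000)

F = (1.1000, 2.3000, 0.3000)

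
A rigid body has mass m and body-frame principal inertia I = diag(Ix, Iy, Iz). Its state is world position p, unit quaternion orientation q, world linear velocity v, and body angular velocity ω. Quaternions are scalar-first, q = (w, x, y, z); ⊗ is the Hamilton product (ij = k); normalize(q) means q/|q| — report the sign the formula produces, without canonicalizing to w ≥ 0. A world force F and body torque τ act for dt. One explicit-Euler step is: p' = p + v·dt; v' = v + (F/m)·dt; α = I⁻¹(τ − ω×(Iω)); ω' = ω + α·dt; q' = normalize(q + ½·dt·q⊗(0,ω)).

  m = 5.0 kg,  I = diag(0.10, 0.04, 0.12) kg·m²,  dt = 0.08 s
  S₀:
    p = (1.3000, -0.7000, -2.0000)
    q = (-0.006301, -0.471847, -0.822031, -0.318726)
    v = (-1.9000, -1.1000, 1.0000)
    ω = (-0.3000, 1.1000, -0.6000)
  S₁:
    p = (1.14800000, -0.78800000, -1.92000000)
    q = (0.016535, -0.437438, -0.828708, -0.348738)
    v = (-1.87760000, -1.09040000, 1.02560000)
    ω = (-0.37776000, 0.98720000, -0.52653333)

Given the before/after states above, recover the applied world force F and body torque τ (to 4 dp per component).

Δω = ω₁−ω₀ = (-0.07776000, -0.11280000, 0.07346667)
precession coupling = (-0.0528, -0.0036, 0.0198)
I·α + gyro = (-0.1500, -0.0600, 0.1300)
Δv = v₁−v₀ = (0.02240000, 0.00960000, 0.02560000)
applied force F = (1.4000, 0.6000, 1.6000)

F = (1.4000, 0.6000, 1.6000)
τ = (-0.1500, -0.0600, 0.1300)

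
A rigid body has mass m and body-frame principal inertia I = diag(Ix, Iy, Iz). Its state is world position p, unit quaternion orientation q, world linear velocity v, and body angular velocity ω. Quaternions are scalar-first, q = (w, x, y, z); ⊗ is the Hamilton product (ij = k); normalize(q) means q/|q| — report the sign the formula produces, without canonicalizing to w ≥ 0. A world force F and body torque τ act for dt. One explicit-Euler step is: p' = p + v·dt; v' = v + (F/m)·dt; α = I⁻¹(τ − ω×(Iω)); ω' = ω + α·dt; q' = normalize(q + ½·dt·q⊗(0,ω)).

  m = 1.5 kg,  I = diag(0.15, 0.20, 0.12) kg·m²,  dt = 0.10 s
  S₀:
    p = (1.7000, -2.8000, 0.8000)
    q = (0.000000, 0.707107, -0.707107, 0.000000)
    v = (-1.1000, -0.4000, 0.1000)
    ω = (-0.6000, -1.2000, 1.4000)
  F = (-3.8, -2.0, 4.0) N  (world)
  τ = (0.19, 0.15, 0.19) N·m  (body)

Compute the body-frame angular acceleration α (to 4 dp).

α = (0.3707, 0.8760, 1.2833)

precession coupling ω×(Iω) = (0.1344, -0.0252, 0.0360)
angular accel α = (0.3707, 0.8760, 1.2833)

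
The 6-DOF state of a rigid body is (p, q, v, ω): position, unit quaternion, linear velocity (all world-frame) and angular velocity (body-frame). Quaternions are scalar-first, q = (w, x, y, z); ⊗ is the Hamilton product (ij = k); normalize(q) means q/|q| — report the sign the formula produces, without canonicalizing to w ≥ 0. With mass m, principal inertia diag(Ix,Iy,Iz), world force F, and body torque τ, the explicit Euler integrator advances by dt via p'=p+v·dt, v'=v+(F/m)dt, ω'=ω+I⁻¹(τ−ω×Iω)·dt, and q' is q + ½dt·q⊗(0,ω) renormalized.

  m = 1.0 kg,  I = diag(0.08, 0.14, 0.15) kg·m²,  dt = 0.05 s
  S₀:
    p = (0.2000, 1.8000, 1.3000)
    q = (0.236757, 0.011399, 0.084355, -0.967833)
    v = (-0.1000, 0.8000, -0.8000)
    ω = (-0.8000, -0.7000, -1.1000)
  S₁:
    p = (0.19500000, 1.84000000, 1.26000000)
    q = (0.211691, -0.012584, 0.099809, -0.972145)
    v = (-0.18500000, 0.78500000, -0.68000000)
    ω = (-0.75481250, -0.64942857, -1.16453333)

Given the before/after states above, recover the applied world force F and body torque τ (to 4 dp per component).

F = (-1.7000, -0.3000, 2.4000)
τ = (0.0800, 0.0800, -0.1600)

v₁ − v₀ = (-0.08500000, -0.01500000, 0.12000000)
F = m·Δv/dt = (-1.7000, -0.3000, 2.4000)
ω₁ − ω₀ = (0.04518750, 0.05057143, -0.06453333)
ω₀×(Iω₀) = (0.0077, -0.0616, 0.0336)
applied torque τ = (0.0800, 0.0800, -0.1600)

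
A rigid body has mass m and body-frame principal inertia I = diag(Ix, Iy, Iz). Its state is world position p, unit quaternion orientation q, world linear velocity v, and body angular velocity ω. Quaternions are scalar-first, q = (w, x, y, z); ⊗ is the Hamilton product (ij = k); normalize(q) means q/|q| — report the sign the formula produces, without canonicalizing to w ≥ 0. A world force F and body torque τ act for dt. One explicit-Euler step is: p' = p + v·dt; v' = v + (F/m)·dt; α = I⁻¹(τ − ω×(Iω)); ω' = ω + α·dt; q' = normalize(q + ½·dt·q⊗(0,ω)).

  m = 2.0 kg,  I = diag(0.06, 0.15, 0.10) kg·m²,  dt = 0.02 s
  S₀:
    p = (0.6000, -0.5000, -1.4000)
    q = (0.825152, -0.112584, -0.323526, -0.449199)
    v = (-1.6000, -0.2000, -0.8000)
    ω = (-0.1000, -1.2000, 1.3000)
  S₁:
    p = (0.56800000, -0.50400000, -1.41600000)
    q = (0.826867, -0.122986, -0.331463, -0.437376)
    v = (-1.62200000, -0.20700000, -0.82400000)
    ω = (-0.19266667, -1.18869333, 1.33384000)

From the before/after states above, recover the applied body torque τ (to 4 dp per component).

ω₁ − ω₀ = (-0.09266667, 0.01130667, 0.03384000)
ω₀×(Iω₀) = (0.0780, 0.0052, 0.0108)
I·α + gyro = (-0.2000, 0.0900, 0.1800)

τ = (-0.2000, 0.0900, 0.1800)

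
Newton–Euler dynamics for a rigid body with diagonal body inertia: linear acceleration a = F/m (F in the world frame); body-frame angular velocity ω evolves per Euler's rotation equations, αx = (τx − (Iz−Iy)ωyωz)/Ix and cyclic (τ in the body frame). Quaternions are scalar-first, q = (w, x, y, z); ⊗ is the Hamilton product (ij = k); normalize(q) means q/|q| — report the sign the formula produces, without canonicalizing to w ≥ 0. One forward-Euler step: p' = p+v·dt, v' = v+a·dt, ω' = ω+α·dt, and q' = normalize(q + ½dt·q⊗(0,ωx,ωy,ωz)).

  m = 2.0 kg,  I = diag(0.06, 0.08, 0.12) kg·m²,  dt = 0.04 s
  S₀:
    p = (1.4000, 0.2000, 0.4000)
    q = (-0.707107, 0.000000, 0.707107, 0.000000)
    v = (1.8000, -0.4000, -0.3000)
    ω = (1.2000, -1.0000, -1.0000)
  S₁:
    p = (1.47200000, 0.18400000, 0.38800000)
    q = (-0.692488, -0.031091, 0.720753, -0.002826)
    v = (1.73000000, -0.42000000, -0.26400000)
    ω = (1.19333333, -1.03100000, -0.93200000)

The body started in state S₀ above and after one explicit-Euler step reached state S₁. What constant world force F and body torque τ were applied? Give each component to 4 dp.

Δv = v₁−v₀ = (-0.07000000, -0.02000000, 0.03600000)
applied force F = (-3.5000, -1.0000, 1.8000)
ω₁ − ω₀ = (-0.00666667, -0.03100000, 0.06800000)
I·α + gyro = (0.0300, 0.0100, 0.1800)

F = (-3.5000, -1.0000, 1.8000)
τ = (0.0300, 0.0100, 0.1800)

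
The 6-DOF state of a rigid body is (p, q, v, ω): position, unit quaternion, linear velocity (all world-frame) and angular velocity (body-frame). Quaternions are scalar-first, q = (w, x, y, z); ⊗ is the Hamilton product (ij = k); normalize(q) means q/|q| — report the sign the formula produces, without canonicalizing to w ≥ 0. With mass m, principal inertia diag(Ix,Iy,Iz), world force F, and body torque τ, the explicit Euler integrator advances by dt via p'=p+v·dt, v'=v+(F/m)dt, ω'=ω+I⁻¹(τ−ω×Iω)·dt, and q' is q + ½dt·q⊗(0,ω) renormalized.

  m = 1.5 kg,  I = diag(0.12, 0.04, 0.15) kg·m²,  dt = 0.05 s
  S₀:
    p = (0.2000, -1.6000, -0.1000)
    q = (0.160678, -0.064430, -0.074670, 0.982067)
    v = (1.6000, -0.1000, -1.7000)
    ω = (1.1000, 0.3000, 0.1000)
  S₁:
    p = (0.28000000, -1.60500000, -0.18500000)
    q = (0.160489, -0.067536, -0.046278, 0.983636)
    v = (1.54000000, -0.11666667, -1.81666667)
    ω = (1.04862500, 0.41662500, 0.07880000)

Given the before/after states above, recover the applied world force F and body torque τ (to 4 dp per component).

F = (-1.8000, -0.5000, -3.5000)
τ = (-0.1200, 0.0900, -0.0900)

rate change Δω = (-0.05137500, 0.11662500, -0.02120000)
precession coupling = (0.0033, -0.0033, -0.0264)
I·α + gyro = (-0.1200, 0.0900, -0.0900)
v₁ − v₀ = (-0.06000000, -0.01666667, -0.11666667)
m·(v₁−v₀)/dt = (-1.8000, -0.5000, -3.5000)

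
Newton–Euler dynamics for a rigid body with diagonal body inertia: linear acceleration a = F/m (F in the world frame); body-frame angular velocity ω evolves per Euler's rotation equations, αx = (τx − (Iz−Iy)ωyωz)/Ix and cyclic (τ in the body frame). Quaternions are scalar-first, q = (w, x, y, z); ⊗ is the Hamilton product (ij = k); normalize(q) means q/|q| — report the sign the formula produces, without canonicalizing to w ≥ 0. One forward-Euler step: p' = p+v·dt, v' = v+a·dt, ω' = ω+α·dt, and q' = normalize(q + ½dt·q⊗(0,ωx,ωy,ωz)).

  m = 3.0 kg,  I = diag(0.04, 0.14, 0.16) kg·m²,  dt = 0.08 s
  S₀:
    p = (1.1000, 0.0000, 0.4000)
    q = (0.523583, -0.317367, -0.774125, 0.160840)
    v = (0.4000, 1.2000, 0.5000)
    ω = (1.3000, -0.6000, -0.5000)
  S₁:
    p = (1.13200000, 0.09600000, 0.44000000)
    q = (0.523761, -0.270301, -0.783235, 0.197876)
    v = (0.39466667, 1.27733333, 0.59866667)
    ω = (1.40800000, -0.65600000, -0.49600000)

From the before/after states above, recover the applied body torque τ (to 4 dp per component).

τ = (0.0600, -0.0200, -0.0700)

ω₁ − ω₀ = (0.10800000, -0.05600000, 0.00400000)
gyro term ω₀×Iω₀ = (0.0060, 0.0780, -0.0780)
I·α + gyro = (0.0600, -0.0200, -0.0700)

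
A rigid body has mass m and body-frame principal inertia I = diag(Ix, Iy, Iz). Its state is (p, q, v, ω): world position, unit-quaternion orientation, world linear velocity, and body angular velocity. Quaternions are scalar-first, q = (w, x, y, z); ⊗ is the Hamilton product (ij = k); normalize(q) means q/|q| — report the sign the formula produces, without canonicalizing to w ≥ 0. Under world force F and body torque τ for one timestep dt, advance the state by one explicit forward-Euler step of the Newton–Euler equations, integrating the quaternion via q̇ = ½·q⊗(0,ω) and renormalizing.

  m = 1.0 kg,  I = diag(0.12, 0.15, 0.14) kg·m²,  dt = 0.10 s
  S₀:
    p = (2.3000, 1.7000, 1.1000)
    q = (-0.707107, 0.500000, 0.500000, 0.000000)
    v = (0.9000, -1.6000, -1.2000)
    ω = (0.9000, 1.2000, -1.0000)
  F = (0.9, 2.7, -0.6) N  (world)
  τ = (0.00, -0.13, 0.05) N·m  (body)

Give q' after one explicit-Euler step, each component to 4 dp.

q' = (-0.7565, 0.4414, 0.4806, 0.0427)

Hamilton product q⊗(0,ω) = (-1.0500000, -1.1363963, -0.3485284, 0.8571070)
q' = normalize(q + ½dt·q⊗(0,ω)) = (-0.7565, 0.4414, 0.4806, 0.0427)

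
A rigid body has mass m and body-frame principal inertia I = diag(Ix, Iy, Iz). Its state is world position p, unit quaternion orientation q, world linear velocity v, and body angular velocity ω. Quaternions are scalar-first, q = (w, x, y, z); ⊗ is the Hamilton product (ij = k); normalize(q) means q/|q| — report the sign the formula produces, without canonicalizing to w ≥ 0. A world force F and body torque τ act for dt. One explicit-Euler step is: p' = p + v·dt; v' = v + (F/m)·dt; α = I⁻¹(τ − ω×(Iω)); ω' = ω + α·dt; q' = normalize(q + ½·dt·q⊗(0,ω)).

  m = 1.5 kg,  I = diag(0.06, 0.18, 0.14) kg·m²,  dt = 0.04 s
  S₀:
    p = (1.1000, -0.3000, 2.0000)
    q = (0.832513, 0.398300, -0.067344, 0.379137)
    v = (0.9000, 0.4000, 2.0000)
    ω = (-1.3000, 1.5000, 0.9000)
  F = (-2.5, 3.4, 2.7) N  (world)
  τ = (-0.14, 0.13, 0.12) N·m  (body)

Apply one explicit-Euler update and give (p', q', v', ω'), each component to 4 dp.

p' = (1.1360, -0.2840, 2.0800)
q' = (0.8373, 0.3637, -0.0593, 0.4039)
v' = (0.8333, 0.4907, 2.0720)
ω' = (-1.3573, 1.5081, 1.0011)

α = I⁻¹(τ − ω×Iω) = (-1.4333, 0.2022, 2.5286)
ω' = ω + α·dt = (-1.3573, 1.5081, 1.0011)
2q̇ = q⊗(0,ω) = (0.2775827, -1.7115820, 0.3974214, 1.2591645)
q' = normalize(q + ½dt·q⊗(0,ω)) = (0.8373, 0.3637, -0.0593, 0.4039)
p + v·dt = (1.1360, -0.2840, 2.0800)
v' = v + a·dt = (0.8333, 0.4907, 2.0720)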